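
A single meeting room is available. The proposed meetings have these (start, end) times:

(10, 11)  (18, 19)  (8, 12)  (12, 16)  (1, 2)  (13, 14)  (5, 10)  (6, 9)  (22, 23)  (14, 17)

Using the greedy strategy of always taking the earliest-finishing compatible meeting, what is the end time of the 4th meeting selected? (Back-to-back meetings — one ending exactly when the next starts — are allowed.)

14

By end time: (1,2), (6,9), (5,10), (10,11), (8,12), (13,14), (12,16), (14,17), (18,19), (22,23).
Pick (1,2); next start ≥ 2 → (6,9); next start ≥ 9 → (10,11); next start ≥ 11 → (13,14); next start ≥ 14 → (14,17); next start ≥ 17 → (18,19); next start ≥ 19 → (22,23).
Selected: (1,2) (6,9) (10,11) (13,14) (14,17) (18,19) (22,23)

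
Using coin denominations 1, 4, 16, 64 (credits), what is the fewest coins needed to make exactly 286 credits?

Greedy: take as many of the largest coin as possible, then repeat with the remainder.
286 − 4×64→30 − 1×16→14 − 3×4→2 − 2×1→0
Total coins = 4 + 1 + 3 + 2 = 10

10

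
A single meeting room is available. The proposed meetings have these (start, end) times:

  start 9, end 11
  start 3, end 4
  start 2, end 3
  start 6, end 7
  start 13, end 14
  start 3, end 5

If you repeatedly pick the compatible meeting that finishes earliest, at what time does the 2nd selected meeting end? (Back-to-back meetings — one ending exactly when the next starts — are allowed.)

Sorted by end: (2,3)  (3,4)  (3,5)  (6,7)  (9,11)  (13,14)
take (2,3); take (3,4); take (6,7); take (9,11); take (13,14).
Selected: (2,3) (3,4) (6,7) (9,11) (13,14)

4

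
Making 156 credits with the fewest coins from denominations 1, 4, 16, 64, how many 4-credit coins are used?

156 − 2×64→28 − 1×16→12 − 3×4→0
Count of 4: 3

3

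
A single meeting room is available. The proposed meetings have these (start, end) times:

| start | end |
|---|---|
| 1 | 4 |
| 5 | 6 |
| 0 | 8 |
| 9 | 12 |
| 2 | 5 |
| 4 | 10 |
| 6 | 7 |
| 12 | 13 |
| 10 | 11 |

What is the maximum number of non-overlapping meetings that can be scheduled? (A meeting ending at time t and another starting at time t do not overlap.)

5

By end time: (1,4), (2,5), (5,6), (6,7), (0,8), (4,10), (10,11), (9,12), (12,13).
Pick (1,4); next start ≥ 4 → (5,6); next start ≥ 6 → (6,7); next start ≥ 7 → (10,11); next start ≥ 11 → (12,13).
Selected 5 meetings.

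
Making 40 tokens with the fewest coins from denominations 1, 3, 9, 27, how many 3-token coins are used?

40 = 1×27 + 1×9 + 1×3 + 1×1
Count of 3: 1

1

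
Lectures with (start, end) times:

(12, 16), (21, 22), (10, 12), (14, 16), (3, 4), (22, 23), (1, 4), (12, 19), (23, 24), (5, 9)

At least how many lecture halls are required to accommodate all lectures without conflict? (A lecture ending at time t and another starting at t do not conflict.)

3

starts: [1, 3, 5, 10, 12, 12, 14, 21, 22, 23]
ends:   [4, 4, 9, 12, 16, 16, 19, 22, 23, 24]
s1→1 s3→2 e4→1 e4→0 s5→1 e9→0 s10→1 e12→0 s12→1 s12→2 s14→3  — peak 3.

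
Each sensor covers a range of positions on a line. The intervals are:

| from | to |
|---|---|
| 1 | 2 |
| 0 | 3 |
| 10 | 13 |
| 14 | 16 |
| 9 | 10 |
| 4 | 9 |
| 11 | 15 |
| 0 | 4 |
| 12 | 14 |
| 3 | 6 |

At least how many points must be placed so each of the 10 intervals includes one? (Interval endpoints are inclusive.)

4

Sort by right endpoint; whenever an interval is uncovered, place a point at its right end.
By right end: [1,2]  [0,3]  [0,4]  [3,6]  [4,9]  [9,10]  [10,13]  [12,14]  [11,15]  [14,16]
[1,2] uncovered → point at 2; [3,6] uncovered → point at 6; [9,10] uncovered → point at 10; [12,14] uncovered → point at 14.
Points: 2, 6, 10, 14 (4 total).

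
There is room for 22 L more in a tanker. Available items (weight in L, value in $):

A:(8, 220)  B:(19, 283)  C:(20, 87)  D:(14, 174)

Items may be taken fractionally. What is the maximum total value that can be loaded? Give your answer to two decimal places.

Order: A (220/8=27.50) > B (283/19=14.89) > D (174/14=12.43) > C (87/20=4.35)
Fill: take A (8 @ 220) → take 14/19 of B → 208.53; 22/22 used.
Total value = 428.53

428.53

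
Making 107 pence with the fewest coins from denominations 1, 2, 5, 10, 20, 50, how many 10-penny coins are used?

0

107 = 2×50 + 1×5 + 1×2
Count of 10: 0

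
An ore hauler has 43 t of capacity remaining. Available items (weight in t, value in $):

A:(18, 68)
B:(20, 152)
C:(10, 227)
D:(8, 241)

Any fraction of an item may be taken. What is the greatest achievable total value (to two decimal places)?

Sort by value per unit weight and fill in that order.
Order: D (241/8=30.12) > C (227/10=22.70) > B (152/20=7.60) > A (68/18=3.78)
Fill: take D (8 @ 241) → take C (10 @ 227) → take B (20 @ 152) → take 5/18 of A → 18.89; 43/43 used.
Total value = 638.89

638.89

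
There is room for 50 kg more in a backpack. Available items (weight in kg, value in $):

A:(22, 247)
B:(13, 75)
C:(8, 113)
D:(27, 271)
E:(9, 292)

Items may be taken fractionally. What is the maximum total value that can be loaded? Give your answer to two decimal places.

762.41

Order: E (292/9=32.44) > C (113/8=14.12) > A (247/22=11.23) > D (271/27=10.04) > B (75/13=5.77)
Fill: take E (9 @ 292) → take C (8 @ 113) → take A (22 @ 247) → take 11/27 of D → 110.41; 50/50 used.
Total value = 762.41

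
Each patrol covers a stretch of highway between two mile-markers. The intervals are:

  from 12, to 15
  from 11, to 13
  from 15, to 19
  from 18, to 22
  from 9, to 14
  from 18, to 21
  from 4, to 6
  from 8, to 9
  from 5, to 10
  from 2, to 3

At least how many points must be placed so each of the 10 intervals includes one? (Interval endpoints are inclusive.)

5

Process intervals by earliest right end; each time one isn't hit yet, stab at its right endpoint.
Sorted: [2,3] [4,6] [8,9] [5,10] [11,13] [9,14] [12,15] [15,19] [18,21] [18,22]
{[2,3]} hit by 3; {[4,6]} hit by 6; {[8,9],[5,10]} hit by 9; {[11,13],[9,14],[12,15]} hit by 13; {[15,19],[18,21],[18,22]} hit by 19.
Points: 3, 6, 9, 13, 19 (5 total).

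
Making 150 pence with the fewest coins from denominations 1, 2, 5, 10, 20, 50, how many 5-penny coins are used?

0

Use the largest denomination that fits, subtract, and repeat.
150 = 3×50
Count of 5: 0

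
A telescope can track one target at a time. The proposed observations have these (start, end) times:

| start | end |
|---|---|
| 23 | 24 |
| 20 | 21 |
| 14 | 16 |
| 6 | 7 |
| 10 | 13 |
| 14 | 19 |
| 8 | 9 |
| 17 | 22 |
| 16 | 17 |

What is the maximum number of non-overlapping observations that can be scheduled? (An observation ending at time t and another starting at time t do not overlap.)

7

Sorted by end: (6,7)  (8,9)  (10,13)  (14,16)  (16,17)  (14,19)  (20,21)  (17,22)  (23,24)
take (6,7); take (8,9); take (10,13); take (14,16); take (16,17); skip (14,19); take (20,21); take (23,24).
Selected 7 observations.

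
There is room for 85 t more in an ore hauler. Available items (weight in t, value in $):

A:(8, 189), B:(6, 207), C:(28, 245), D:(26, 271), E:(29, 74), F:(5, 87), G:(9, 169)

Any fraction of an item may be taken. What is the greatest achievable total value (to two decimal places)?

Ratios (sorted): B 34.50, A 23.62, G 18.78, F 17.40, D 10.42, C 8.75, E 2.55
take B (6 @ 207); take A (8 @ 189); take G (9 @ 169); take F (5 @ 87); take D (26 @ 271); take C (28 @ 245); take 3/29 of E → 7.66. Capacity used 85/85.
Total value = 1175.66

1175.66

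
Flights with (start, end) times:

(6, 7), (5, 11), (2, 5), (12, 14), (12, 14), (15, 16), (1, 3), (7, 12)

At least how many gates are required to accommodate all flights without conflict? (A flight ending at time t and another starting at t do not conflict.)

The answer is the maximum number of intervals overlapping at any instant.
starts: [1, 2, 5, 6, 7, 12, 12, 15]
ends:   [3, 5, 7, 11, 12, 14, 14, 16]
s1→1 s2→2  — peak 2.

2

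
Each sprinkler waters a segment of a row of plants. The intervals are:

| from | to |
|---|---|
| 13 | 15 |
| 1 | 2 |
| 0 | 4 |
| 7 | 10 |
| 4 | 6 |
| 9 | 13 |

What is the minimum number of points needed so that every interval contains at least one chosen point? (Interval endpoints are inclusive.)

4

Process intervals by earliest right end; each time one isn't hit yet, stab at its right endpoint.
By right end: [1,2]  [0,4]  [4,6]  [7,10]  [9,13]  [13,15]
[1,2] uncovered → point at 2; [4,6] uncovered → point at 6; [7,10] uncovered → point at 10; [13,15] uncovered → point at 15.
Points: 2, 6, 10, 15 (4 total).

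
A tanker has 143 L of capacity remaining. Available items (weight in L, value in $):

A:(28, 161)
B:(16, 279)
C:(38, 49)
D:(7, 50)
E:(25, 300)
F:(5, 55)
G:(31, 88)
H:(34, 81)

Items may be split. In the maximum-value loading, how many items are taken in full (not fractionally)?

Order: B (279/16=17.44) > E (300/25=12.00) > F (55/5=11.00) > D (50/7=7.14) > A (161/28=5.75) > G (88/31=2.84) > H (81/34=2.38) > C (49/38=1.29)
Fill: take B (16 @ 279) → take E (25 @ 300) → take F (5 @ 55) → take D (7 @ 50) → take A (28 @ 161) → take G (31 @ 88) → take 31/34 of H → 73.85; 143/143 used.
6 item(s) taken whole; one partial (take 31/34 of H).

6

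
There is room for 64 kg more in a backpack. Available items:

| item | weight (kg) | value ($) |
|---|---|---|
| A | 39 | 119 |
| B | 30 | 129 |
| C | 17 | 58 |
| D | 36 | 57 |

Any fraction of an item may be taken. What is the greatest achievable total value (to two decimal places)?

238.87

Sort by value per unit weight and fill in that order.
Order: B (129/30=4.30) > C (58/17=3.41) > A (119/39=3.05) > D (57/36=1.58)
Fill: take B (30 @ 129) → take C (17 @ 58) → take 17/39 of A → 51.87; 64/64 used.
Total value = 238.87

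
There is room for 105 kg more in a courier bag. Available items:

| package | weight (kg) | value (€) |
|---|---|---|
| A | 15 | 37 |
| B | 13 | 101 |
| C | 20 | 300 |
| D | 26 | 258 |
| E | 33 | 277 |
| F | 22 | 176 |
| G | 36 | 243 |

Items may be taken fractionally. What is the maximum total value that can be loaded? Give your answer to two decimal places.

1042.08

Sort by value per unit weight and fill in that order.
Order: C (300/20=15.00) > D (258/26=9.92) > E (277/33=8.39) > F (176/22=8.00) > B (101/13=7.77) > G (243/36=6.75) > A (37/15=2.47)
Fill: take C (20 @ 300) → take D (26 @ 258) → take E (33 @ 277) → take F (22 @ 176) → take 4/13 of B → 31.08; 105/105 used.
Total value = 1042.08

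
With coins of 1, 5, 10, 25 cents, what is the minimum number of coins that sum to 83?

7

Greedy: take as many of the largest coin as possible, then repeat with the remainder.
83 − 3×25→8 − 1×5→3 − 3×1→0
Total coins = 3 + 1 + 3 = 7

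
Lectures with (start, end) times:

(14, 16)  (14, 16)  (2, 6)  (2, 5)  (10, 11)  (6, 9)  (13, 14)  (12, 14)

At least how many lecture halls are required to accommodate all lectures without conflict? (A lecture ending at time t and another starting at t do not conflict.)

The answer is the maximum number of intervals overlapping at any instant.
Events (time:±→running): 2:+→1 2:+→2 … peak 2.

2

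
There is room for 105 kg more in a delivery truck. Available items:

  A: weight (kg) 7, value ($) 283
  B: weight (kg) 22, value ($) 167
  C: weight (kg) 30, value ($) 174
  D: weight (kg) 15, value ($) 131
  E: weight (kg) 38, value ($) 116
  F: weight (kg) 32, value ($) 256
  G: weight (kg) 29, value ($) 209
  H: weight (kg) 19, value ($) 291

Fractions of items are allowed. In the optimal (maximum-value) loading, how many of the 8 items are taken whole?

Order: A (283/7=40.43) > H (291/19=15.32) > D (131/15=8.73) > F (256/32=8.00) > B (167/22=7.59) > G (209/29=7.21) > C (174/30=5.80) > E (116/38=3.05)
Fill: take A (7 @ 283) → take H (19 @ 291) → take D (15 @ 131) → take F (32 @ 256) → take B (22 @ 167) → take 10/29 of G → 72.07; 105/105 used.
5 item(s) taken whole; one partial (take 10/29 of G).

5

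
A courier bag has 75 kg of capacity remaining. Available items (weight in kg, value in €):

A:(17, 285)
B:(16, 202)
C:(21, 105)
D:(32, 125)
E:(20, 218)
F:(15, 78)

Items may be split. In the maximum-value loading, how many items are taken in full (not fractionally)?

4

Ratios (sorted): A 16.76, B 12.62, E 10.90, F 5.20, C 5.00, D 3.91
take A (17 @ 285); take B (16 @ 202); take E (20 @ 218); take F (15 @ 78); take 7/21 of C → 35.00. Capacity used 75/75.
4 item(s) taken whole; one partial (take 7/21 of C).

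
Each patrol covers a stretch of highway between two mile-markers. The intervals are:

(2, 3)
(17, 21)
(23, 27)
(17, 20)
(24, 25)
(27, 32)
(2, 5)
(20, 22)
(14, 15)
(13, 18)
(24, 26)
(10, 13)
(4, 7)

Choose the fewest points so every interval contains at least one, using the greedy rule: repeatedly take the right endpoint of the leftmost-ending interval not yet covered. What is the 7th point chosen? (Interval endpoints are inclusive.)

32

Process intervals by earliest right end; each time one isn't hit yet, stab at its right endpoint.
Sorted: [2,3] [2,5] [4,7] [10,13] [14,15] [13,18] [17,20] [17,21] [20,22] [24,25] [24,26] [23,27] [27,32]
{[2,3],[2,5]} hit by 3; {[4,7]} hit by 7; {[10,13]} hit by 13; {[14,15],[13,18]} hit by 15; {[17,20],[17,21],[20,22]} hit by 20; {[24,25],[24,26],[23,27]} hit by 25; {[27,32]} hit by 32.
Points: 3, 7, 13, 15, 20, 25, 32 (7 total).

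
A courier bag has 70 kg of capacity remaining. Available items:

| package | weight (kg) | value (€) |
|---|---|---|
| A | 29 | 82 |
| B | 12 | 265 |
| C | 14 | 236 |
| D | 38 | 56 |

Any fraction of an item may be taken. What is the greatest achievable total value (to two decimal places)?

605.11

Sort by value per unit weight and fill in that order.
Order: B (265/12=22.08) > C (236/14=16.86) > A (82/29=2.83) > D (56/38=1.47)
Fill: take B (12 @ 265) → take C (14 @ 236) → take A (29 @ 82) → take 15/38 of D → 22.11; 70/70 used.
Total value = 605.11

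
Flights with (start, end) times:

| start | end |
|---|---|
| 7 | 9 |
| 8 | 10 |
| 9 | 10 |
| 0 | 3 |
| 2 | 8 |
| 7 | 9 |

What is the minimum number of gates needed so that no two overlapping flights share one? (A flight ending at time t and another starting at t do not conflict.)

The answer is the maximum number of intervals overlapping at any instant.
Events (time:±→running): 0:+→1 2:+→2 3:-→1 7:+→2 7:+→3 … peak 3.

3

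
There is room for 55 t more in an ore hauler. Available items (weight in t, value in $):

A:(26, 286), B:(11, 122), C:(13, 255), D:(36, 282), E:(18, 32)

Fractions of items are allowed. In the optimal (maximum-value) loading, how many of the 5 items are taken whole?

Greedy by value/weight ratio, highest first.
Ratios (sorted): C 19.62, B 11.09, A 11.00, D 7.83, E 1.78
take C (13 @ 255); take B (11 @ 122); take A (26 @ 286); take 5/36 of D → 39.17. Capacity used 55/55.
3 item(s) taken whole; one partial (take 5/36 of D).

3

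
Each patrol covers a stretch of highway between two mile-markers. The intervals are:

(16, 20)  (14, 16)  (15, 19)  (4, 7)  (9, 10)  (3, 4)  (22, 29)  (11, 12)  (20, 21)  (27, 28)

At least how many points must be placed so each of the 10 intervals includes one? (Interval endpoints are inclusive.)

By right end: [3,4]  [4,7]  [9,10]  [11,12]  [14,16]  [15,19]  [16,20]  [20,21]  [27,28]  [22,29]
[3,4] uncovered → point at 4; [9,10] uncovered → point at 10; [11,12] uncovered → point at 12; [14,16] uncovered → point at 16; [20,21] uncovered → point at 21; [27,28] uncovered → point at 28.
Points: 4, 10, 12, 16, 21, 28 (6 total).

6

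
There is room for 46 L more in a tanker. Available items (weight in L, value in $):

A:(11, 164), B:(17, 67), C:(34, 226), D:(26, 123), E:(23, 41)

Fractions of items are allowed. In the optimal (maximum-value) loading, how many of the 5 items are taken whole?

Sort by value per unit weight and fill in that order.
Order: A (164/11=14.91) > C (226/34=6.65) > D (123/26=4.73) > B (67/17=3.94) > E (41/23=1.78)
Fill: take A (11 @ 164) → take C (34 @ 226) → take 1/26 of D → 4.73; 46/46 used.
2 item(s) taken whole; one partial (take 1/26 of D).

2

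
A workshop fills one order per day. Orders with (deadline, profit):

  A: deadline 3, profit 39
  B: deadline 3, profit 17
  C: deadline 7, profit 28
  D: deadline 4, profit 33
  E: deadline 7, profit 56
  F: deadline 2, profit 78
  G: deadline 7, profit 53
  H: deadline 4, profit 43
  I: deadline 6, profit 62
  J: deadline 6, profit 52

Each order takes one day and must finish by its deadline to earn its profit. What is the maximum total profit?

By profit: F(d2,78), I(d6,62), E(d7,56), G(d7,53), J(d6,52), H(d4,43), A(d3,39), D(d4,33), C(d7,28), B(d3,17)
F→slot 2; I→slot 6; E→slot 7; G→slot 5; J→slot 4; H→slot 3; A→slot 1; D skipped; C skipped; B skipped.
Profit = 39 + 78 + 43 + 52 + 53 + 62 + 56 = 383

383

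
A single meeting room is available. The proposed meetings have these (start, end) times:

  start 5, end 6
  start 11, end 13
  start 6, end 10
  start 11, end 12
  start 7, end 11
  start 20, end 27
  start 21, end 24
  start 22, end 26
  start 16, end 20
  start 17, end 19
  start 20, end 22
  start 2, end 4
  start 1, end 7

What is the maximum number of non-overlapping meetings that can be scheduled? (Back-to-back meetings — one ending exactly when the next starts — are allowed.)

7

By end time: (2,4), (5,6), (1,7), (6,10), (7,11), (11,12), (11,13), (17,19), (16,20), (20,22), (21,24), (22,26), (20,27).
Pick (2,4); next start ≥ 4 → (5,6); next start ≥ 6 → (6,10); next start ≥ 10 → (11,12); next start ≥ 12 → (17,19); next start ≥ 19 → (20,22); next start ≥ 22 → (22,26).
Selected 7 meetings.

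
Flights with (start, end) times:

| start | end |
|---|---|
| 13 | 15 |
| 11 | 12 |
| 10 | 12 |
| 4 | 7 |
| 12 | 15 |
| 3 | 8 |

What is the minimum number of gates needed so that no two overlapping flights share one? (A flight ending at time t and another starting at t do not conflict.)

2

Count concurrent intervals with a sweep; the peak is the room count.
Events (time:±→running): 3:+→1 4:+→2 … peak 2.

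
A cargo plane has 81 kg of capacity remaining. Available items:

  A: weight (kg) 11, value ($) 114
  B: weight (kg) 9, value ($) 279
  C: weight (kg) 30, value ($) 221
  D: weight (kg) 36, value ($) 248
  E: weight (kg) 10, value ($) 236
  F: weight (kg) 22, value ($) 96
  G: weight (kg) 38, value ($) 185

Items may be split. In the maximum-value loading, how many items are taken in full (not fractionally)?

4

Order: B (279/9=31.00) > E (236/10=23.60) > A (114/11=10.36) > C (221/30=7.37) > D (248/36=6.89) > G (185/38=4.87) > F (96/22=4.36)
Fill: take B (9 @ 279) → take E (10 @ 236) → take A (11 @ 114) → take C (30 @ 221) → take 21/36 of D → 144.67; 81/81 used.
4 item(s) taken whole; one partial (take 21/36 of D).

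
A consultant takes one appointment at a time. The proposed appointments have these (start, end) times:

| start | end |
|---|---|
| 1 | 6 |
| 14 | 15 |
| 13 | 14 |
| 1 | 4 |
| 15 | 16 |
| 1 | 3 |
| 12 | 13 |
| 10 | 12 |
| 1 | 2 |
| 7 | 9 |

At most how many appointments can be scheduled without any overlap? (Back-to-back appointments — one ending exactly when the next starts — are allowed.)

7

By end time: (1,2), (1,3), (1,4), (1,6), (7,9), (10,12), (12,13), (13,14), (14,15), (15,16).
Pick (1,2); next start ≥ 2 → (7,9); next start ≥ 9 → (10,12); next start ≥ 12 → (12,13); next start ≥ 13 → (13,14); next start ≥ 14 → (14,15); next start ≥ 15 → (15,16).
Selected 7 appointments.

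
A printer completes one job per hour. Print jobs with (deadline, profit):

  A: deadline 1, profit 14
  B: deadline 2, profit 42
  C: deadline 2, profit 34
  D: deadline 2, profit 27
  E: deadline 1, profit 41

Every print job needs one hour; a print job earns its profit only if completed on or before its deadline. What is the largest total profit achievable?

Sort by profit descending; place each in the latest free slot ≤ its deadline.
By profit: B(d2,42), E(d1,41), C(d2,34), D(d2,27), A(d1,14)
B→slot 2; E→slot 1; C skipped; D skipped; A skipped.
Profit = 41 + 42 = 83

83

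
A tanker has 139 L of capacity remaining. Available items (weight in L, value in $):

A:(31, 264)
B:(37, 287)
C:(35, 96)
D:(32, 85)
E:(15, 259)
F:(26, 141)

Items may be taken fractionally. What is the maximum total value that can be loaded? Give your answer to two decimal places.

Order: E (259/15=17.27) > A (264/31=8.52) > B (287/37=7.76) > F (141/26=5.42) > C (96/35=2.74) > D (85/32=2.66)
Fill: take E (15 @ 259) → take A (31 @ 264) → take B (37 @ 287) → take F (26 @ 141) → take 30/35 of C → 82.29; 139/139 used.
Total value = 1033.29

1033.29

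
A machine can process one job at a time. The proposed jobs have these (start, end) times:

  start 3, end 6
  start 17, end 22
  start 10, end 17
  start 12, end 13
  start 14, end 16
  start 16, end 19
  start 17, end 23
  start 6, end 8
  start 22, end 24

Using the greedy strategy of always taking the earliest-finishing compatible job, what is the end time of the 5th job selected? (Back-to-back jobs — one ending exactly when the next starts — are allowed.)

19

Sorted by end: (3,6)  (6,8)  (12,13)  (14,16)  (10,17)  (16,19)  (17,22)  (17,23)  (22,24)
take (3,6); take (6,8); take (12,13); take (14,16); skip (10,17); take (16,19); take (22,24).
Selected: (3,6) (6,8) (12,13) (14,16) (16,19) (22,24)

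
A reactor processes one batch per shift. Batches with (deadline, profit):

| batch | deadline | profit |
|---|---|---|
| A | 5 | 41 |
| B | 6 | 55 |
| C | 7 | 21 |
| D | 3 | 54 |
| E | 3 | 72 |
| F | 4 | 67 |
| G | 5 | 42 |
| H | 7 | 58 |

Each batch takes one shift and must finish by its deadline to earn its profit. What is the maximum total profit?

By profit: E(d3,72), F(d4,67), H(d7,58), B(d6,55), D(d3,54), G(d5,42), A(d5,41), C(d7,21)
E→slot 3; F→slot 4; H→slot 7; B→slot 6; D→slot 2; G→slot 5; A→slot 1; C skipped.
Profit = 41 + 54 + 72 + 67 + 42 + 55 + 58 = 389

389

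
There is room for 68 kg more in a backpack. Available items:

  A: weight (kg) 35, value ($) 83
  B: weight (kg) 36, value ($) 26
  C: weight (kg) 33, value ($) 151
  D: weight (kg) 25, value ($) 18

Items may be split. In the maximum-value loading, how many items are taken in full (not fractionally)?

2

Order: C (151/33=4.58) > A (83/35=2.37) > B (26/36=0.72) > D (18/25=0.72)
Fill: take C (33 @ 151) → take A (35 @ 83); 68/68 used.
2 item(s) taken whole.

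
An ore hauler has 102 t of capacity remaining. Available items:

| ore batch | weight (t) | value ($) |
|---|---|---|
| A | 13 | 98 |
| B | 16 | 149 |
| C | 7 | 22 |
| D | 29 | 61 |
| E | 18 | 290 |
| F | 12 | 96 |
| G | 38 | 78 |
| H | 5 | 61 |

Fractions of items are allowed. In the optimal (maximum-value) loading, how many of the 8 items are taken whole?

Order: E (290/18=16.11) > H (61/5=12.20) > B (149/16=9.31) > F (96/12=8.00) > A (98/13=7.54) > C (22/7=3.14) > D (61/29=2.10) > G (78/38=2.05)
Fill: take E (18 @ 290) → take H (5 @ 61) → take B (16 @ 149) → take F (12 @ 96) → take A (13 @ 98) → take C (7 @ 22) → take D (29 @ 61) → take 2/38 of G → 4.11; 102/102 used.
7 item(s) taken whole; one partial (take 2/38 of G).

7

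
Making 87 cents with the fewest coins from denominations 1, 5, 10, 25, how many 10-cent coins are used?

87 = 3×25 + 1×10 + 2×1
Count of 10: 1

1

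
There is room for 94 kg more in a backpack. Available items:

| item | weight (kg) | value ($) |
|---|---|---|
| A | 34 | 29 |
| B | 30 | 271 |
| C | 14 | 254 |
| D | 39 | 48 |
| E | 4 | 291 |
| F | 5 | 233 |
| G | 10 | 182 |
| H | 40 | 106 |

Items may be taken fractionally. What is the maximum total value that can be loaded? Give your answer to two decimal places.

Greedy by value/weight ratio, highest first.
Order: E (291/4=72.75) > F (233/5=46.60) > G (182/10=18.20) > C (254/14=18.14) > B (271/30=9.03) > H (106/40=2.65) > D (48/39=1.23) > A (29/34=0.85)
Fill: take E (4 @ 291) → take F (5 @ 233) → take G (10 @ 182) → take C (14 @ 254) → take B (30 @ 271) → take 31/40 of H → 82.15; 94/94 used.
Total value = 1313.15

1313.15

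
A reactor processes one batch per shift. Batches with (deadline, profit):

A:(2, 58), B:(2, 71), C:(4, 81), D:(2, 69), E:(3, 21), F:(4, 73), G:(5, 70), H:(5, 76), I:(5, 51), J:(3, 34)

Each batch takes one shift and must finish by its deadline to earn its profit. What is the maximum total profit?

Profit order: C=81 H=76 F=73 B=71 G=70 D=69 A=58 I=51 J=34 E=21
Assign: C→slot 4, H→slot 5, F→slot 3, B→slot 2, G→slot 1, D skipped, A skipped, I skipped, J skipped, E skipped.
Slots: [1:G] [2:B] [3:F] [4:C] [5:H]
Profit = 70 + 71 + 73 + 81 + 76 = 371

371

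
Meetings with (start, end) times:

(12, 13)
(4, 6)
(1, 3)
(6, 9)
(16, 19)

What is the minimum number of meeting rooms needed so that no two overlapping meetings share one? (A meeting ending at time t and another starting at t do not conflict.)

The answer is the maximum number of intervals overlapping at any instant.
starts: [1, 4, 6, 12, 16]
ends:   [3, 6, 9, 13, 19]
s1→1  — peak 1.

1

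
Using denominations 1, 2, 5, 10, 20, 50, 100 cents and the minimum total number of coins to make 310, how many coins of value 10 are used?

310 − 3×100→10 − 1×10→0
Count of 10: 1

1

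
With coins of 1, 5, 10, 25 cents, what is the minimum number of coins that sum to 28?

4

Greedy: take as many of the largest coin as possible, then repeat with the remainder.
28 = 1×25 + 3×1
Total coins = 1 + 3 = 4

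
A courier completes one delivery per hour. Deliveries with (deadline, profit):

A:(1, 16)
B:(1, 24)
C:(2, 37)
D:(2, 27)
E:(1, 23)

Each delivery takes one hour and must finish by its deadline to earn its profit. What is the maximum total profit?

By profit: C(d2,37), D(d2,27), B(d1,24), E(d1,23), A(d1,16)
C→slot 2; D→slot 1; B skipped; E skipped; A skipped.
Profit = 27 + 37 = 64

64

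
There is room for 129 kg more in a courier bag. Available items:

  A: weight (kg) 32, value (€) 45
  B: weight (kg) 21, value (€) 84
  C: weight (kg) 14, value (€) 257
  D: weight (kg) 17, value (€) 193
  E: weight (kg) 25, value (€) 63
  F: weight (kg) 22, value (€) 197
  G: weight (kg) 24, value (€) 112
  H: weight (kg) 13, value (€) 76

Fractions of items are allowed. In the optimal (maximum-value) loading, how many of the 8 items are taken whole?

6

Order: C (257/14=18.36) > D (193/17=11.35) > F (197/22=8.95) > H (76/13=5.85) > G (112/24=4.67) > B (84/21=4.00) > E (63/25=2.52) > A (45/32=1.41)
Fill: take C (14 @ 257) → take D (17 @ 193) → take F (22 @ 197) → take H (13 @ 76) → take G (24 @ 112) → take B (21 @ 84) → take 18/25 of E → 45.36; 129/129 used.
6 item(s) taken whole; one partial (take 18/25 of E).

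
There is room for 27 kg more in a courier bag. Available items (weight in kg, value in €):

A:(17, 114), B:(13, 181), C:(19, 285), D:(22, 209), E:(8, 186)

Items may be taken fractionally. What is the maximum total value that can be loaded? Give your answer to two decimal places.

471.00

Sort by value per unit weight and fill in that order.
Ratios (sorted): E 23.25, C 15.00, B 13.92, D 9.50, A 6.71
take E (8 @ 186); take C (19 @ 285). Capacity used 27/27.
Total value = 471.00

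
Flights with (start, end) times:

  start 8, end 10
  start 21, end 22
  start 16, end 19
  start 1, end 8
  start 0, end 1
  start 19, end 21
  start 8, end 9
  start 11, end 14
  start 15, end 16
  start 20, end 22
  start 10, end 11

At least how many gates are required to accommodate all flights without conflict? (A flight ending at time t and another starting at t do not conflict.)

Events (time:±→running): 0:+→1 1:-→0 1:+→1 8:-→0 8:+→1 8:+→2 … peak 2.

2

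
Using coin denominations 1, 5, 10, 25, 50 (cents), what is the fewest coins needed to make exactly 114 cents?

114 = 2×50 + 1×10 + 4×1
Total coins = 2 + 1 + 4 = 7

7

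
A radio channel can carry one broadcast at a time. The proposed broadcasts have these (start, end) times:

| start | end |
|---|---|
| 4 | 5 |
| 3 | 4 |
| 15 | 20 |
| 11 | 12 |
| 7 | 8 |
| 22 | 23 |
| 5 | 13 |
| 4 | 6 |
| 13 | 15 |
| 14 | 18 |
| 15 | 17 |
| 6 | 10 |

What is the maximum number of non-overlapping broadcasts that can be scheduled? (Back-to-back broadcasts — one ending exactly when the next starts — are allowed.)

7

Greedy by earliest finish: after sorting by end time, pick each interval compatible with the last pick.
Sorted by end: (3,4)  (4,5)  (4,6)  (7,8)  (6,10)  (11,12)  (5,13)  (13,15)  (15,17)  (14,18)  (15,20)  (22,23)
take (3,4); take (4,5); take (7,8); take (11,12); take (13,15); take (15,17); take (22,23).
Selected 7 broadcasts.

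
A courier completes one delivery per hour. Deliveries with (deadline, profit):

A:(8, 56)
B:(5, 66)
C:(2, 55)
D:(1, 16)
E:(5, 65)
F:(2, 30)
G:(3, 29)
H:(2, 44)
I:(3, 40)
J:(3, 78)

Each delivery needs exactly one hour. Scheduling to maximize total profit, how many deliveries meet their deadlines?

6

Take jobs in profit order; each goes to the latest open slot no later than its deadline.
Profit order: J=78 B=66 E=65 A=56 C=55 H=44 I=40 F=30 G=29 D=16
Assign: J→slot 3, B→slot 5, E→slot 4, A→slot 8, C→slot 2, H→slot 1, I skipped, F skipped, G skipped, D skipped.
Slots: [1:H] [2:C] [3:J] [4:E] [5:B] [8:A]
6 of 10 scheduled.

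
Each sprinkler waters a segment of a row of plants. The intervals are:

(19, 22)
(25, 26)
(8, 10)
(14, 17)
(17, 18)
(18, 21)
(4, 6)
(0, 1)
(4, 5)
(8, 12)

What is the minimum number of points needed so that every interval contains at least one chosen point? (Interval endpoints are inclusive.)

By right end: [0,1]  [4,5]  [4,6]  [8,10]  [8,12]  [14,17]  [17,18]  [18,21]  [19,22]  [25,26]
[0,1] uncovered → point at 1; [4,5] uncovered → point at 5; [8,10] uncovered → point at 10; [14,17] uncovered → point at 17; [18,21] uncovered → point at 21; [25,26] uncovered → point at 26.
Points: 1, 5, 10, 17, 21, 26 (6 total).

6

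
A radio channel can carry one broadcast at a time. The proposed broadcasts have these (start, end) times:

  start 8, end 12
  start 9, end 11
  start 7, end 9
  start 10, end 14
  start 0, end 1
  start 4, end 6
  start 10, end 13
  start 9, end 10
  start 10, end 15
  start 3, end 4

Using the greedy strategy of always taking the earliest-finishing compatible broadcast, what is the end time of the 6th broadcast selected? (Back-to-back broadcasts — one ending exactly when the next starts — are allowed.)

13

Sort by end time and greedily take each interval whose start is ≥ the last chosen end.
By end time: (0,1), (3,4), (4,6), (7,9), (9,10), (9,11), (8,12), (10,13), (10,14), (10,15).
Pick (0,1); next start ≥ 1 → (3,4); next start ≥ 4 → (4,6); next start ≥ 6 → (7,9); next start ≥ 9 → (9,10); next start ≥ 10 → (10,13).
Selected: (0,1) (3,4) (4,6) (7,9) (9,10) (10,13)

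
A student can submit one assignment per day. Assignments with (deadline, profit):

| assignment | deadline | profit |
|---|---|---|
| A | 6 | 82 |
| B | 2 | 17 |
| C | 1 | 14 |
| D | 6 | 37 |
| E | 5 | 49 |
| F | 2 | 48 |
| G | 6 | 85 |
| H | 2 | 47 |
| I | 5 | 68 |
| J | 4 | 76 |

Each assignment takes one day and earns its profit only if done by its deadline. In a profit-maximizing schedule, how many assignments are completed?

By profit: G(d6,85), A(d6,82), J(d4,76), I(d5,68), E(d5,49), F(d2,48), H(d2,47), D(d6,37), B(d2,17), C(d1,14)
G→slot 6; A→slot 5; J→slot 4; I→slot 3; E→slot 2; F→slot 1; H skipped; D skipped; B skipped; C skipped.
6 of 10 scheduled.

6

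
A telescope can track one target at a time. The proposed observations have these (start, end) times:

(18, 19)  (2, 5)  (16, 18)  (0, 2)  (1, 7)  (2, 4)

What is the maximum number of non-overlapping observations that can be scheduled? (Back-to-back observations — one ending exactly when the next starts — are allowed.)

Sorted by end: (0,2)  (2,4)  (2,5)  (1,7)  (16,18)  (18,19)
take (0,2); take (2,4); take (16,18); take (18,19).
Selected 4 observations.

4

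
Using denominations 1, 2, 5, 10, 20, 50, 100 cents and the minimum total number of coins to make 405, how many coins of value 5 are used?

Use the largest denomination that fits, subtract, and repeat.
405 = 4×100 + 1×5
Count of 5: 1

1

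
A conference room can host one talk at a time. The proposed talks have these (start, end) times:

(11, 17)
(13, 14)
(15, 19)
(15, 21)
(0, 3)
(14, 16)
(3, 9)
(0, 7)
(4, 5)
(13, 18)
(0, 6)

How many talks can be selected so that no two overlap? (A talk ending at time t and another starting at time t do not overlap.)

Order by finish time; keep every interval that doesn't clash with the previous kept one.
Sorted by end: (0,3)  (4,5)  (0,6)  (0,7)  (3,9)  (13,14)  (14,16)  (11,17)  (13,18)  (15,19)  (15,21)
take (0,3); take (4,5); skip (0,6); take (13,14); take (14,16).
Selected 4 talks.

4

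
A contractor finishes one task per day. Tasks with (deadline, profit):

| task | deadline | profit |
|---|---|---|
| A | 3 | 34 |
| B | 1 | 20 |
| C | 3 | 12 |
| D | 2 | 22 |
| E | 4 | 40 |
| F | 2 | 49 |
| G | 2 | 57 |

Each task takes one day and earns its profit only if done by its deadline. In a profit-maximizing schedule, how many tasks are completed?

4

Take jobs in profit order; each goes to the latest open slot no later than its deadline.
Profit order: G=57 F=49 E=40 A=34 D=22 B=20 C=12
Assign: G→slot 2, F→slot 1, E→slot 4, A→slot 3, D skipped, B skipped, C skipped.
Slots: [1:F] [2:G] [3:A] [4:E]
4 of 7 scheduled.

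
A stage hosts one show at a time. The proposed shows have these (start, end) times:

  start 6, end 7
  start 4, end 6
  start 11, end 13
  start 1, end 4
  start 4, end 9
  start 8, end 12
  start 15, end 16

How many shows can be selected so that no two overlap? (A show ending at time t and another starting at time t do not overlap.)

5

Sort by end time and greedily take each interval whose start is ≥ the last chosen end.
By end time: (1,4), (4,6), (6,7), (4,9), (8,12), (11,13), (15,16).
Pick (1,4); next start ≥ 4 → (4,6); next start ≥ 6 → (6,7); next start ≥ 7 → (8,12); next start ≥ 12 → (15,16).
Selected 5 shows.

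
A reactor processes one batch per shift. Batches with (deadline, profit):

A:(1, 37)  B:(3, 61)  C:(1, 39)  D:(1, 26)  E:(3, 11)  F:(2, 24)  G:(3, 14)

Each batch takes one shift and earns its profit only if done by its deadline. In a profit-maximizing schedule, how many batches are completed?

Take jobs in profit order; each goes to the latest open slot no later than its deadline.
By profit: B(d3,61), C(d1,39), A(d1,37), D(d1,26), F(d2,24), G(d3,14), E(d3,11)
B→slot 3; C→slot 1; A skipped; D skipped; F→slot 2; G skipped; E skipped.
3 of 7 scheduled.

3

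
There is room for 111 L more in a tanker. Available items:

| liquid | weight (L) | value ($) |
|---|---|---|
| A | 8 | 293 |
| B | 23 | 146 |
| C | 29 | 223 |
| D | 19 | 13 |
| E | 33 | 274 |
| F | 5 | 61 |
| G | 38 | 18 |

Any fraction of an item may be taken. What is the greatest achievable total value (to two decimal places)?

Ratios (sorted): A 36.62, F 12.20, E 8.30, C 7.69, B 6.35, D 0.68, G 0.47
take A (8 @ 293); take F (5 @ 61); take E (33 @ 274); take C (29 @ 223); take B (23 @ 146); take 13/19 of D → 8.89. Capacity used 111/111.
Total value = 1005.89

1005.89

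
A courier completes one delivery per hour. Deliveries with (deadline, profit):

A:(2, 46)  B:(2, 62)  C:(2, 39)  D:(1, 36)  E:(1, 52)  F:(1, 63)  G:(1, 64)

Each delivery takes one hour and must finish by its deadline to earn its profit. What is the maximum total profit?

Take jobs in profit order; each goes to the latest open slot no later than its deadline.
By profit: G(d1,64), F(d1,63), B(d2,62), E(d1,52), A(d2,46), C(d2,39), D(d1,36)
G→slot 1; F skipped; B→slot 2; E skipped; A skipped; C skipped; D skipped.
Profit = 64 + 62 = 126

126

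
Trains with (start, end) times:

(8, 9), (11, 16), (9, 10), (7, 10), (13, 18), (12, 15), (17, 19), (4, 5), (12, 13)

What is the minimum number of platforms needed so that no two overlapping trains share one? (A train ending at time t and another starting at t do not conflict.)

3

The answer is the maximum number of intervals overlapping at any instant.
Events (time:±→running): 4:+→1 5:-→0 7:+→1 8:+→2 9:-→1 9:+→2 10:-→1 10:-→0 11:+→1 12:+→2 12:+→3 … peak 3.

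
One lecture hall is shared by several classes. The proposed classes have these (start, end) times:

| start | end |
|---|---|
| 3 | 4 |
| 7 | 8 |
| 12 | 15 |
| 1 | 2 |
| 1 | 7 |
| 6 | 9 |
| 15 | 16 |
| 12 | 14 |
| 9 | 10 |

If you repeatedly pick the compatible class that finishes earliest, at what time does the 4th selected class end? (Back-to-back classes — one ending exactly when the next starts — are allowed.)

Sorted by end: (1,2)  (3,4)  (1,7)  (7,8)  (6,9)  (9,10)  (12,14)  (12,15)  (15,16)
take (1,2); take (3,4); skip (1,7); take (7,8); take (9,10); take (12,14); take (15,16).
Selected: (1,2) (3,4) (7,8) (9,10) (12,14) (15,16)

10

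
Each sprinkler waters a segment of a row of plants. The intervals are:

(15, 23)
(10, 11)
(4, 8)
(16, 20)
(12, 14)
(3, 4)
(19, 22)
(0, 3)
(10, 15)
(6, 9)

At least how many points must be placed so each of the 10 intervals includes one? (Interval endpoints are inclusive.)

5

By right end: [0,3]  [3,4]  [4,8]  [6,9]  [10,11]  [12,14]  [10,15]  [16,20]  [19,22]  [15,23]
[0,3] uncovered → point at 3; [4,8] uncovered → point at 8; [10,11] uncovered → point at 11; [12,14] uncovered → point at 14; [16,20] uncovered → point at 20.
Points: 3, 8, 11, 14, 20 (5 total).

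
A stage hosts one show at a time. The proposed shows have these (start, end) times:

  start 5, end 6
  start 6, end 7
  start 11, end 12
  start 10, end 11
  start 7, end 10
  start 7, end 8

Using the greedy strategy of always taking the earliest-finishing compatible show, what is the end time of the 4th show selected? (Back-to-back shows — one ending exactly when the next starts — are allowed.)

11

Sort by end time and greedily take each interval whose start is ≥ the last chosen end.
By end time: (5,6), (6,7), (7,8), (7,10), (10,11), (11,12).
Pick (5,6); next start ≥ 6 → (6,7); next start ≥ 7 → (7,8); next start ≥ 8 → (10,11); next start ≥ 11 → (11,12).
Selected: (5,6) (6,7) (7,8) (10,11) (11,12)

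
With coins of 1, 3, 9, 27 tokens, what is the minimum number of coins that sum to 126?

6

Greedy: take as many of the largest coin as possible, then repeat with the remainder.
126 = 4×27 + 2×9
Total coins = 4 + 2 = 6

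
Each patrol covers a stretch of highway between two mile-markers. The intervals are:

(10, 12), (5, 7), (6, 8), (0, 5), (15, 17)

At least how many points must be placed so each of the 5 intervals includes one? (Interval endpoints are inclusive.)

4

Sorted: [0,5] [5,7] [6,8] [10,12] [15,17]
{[0,5],[5,7]} hit by 5; {[6,8]} hit by 8; {[10,12]} hit by 12; {[15,17]} hit by 17.
Points: 5, 8, 12, 17 (4 total).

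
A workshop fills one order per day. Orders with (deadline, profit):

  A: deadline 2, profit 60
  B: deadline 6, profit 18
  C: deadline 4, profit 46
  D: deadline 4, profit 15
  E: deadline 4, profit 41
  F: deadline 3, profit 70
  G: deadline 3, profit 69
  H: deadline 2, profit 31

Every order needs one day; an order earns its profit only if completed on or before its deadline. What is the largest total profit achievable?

263

Sort by profit descending; place each in the latest free slot ≤ its deadline.
By profit: F(d3,70), G(d3,69), A(d2,60), C(d4,46), E(d4,41), H(d2,31), B(d6,18), D(d4,15)
F→slot 3; G→slot 2; A→slot 1; C→slot 4; E skipped; H skipped; B→slot 6; D skipped.
Profit = 60 + 69 + 70 + 46 + 18 = 263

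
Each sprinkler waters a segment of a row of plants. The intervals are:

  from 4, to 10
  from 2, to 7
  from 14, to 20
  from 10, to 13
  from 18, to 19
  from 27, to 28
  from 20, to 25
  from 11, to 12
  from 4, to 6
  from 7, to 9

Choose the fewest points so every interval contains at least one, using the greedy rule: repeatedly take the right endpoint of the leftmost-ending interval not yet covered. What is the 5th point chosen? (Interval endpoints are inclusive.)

Process intervals by earliest right end; each time one isn't hit yet, stab at its right endpoint.
By right end: [4,6]  [2,7]  [7,9]  [4,10]  [11,12]  [10,13]  [18,19]  [14,20]  [20,25]  [27,28]
[4,6] uncovered → point at 6; [7,9] uncovered → point at 9; [11,12] uncovered → point at 12; [18,19] uncovered → point at 19; [20,25] uncovered → point at 25; [27,28] uncovered → point at 28.
Points: 6, 9, 12, 19, 25, 28 (6 total).

25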